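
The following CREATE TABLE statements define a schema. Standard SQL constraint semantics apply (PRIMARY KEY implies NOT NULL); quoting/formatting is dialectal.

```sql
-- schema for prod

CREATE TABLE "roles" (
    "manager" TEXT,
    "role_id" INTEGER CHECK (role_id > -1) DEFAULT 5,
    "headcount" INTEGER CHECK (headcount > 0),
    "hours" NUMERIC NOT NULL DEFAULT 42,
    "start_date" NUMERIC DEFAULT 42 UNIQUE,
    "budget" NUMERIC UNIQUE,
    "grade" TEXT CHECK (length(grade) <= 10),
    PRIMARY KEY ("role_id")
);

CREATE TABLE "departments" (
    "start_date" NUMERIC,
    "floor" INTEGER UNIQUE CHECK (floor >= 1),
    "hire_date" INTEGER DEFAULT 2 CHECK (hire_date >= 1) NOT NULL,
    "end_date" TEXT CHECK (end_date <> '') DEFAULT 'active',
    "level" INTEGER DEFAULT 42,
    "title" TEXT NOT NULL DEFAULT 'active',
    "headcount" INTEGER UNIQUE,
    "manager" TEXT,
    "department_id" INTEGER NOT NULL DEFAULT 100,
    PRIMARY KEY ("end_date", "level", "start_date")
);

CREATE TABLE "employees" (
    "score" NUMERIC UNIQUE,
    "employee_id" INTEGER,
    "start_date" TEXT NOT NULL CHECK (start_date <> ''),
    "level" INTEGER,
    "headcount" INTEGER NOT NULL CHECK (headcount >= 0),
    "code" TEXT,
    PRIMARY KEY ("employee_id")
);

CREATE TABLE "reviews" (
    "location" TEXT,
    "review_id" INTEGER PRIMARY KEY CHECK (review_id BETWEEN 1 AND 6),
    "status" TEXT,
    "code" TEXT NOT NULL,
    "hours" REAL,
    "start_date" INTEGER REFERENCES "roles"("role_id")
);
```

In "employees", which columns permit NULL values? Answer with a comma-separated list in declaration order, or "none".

- score: UNIQUE does not imply NOT NULL → nullable.
- employee_id: part of the PRIMARY KEY, which implies NOT NULL → not nullable.
- start_date: declared NOT NULL → not nullable.
- level: no NOT NULL constraint applies → nullable.
- headcount: declared NOT NULL → not nullable.
- code: no NOT NULL constraint applies → nullable.

score, level, code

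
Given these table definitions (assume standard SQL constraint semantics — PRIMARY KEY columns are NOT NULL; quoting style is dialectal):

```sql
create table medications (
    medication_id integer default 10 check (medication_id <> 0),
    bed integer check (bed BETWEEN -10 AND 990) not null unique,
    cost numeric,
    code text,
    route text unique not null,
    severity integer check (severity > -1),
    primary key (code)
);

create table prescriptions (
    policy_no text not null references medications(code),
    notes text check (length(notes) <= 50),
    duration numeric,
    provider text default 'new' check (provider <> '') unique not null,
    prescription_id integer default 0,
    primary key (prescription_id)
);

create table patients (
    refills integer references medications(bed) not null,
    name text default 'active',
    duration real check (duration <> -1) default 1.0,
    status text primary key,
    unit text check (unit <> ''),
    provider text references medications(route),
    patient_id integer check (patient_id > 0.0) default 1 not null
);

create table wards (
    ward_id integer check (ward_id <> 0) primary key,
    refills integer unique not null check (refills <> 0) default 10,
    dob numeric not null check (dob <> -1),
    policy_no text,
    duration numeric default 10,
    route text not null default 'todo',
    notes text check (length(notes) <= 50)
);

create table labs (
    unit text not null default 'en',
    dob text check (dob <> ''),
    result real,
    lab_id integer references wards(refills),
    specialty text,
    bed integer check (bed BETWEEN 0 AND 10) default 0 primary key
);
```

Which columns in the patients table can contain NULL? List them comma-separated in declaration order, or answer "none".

name, duration, unit, provider

- refills: declared NOT NULL → not nullable.
- name: DEFAULT only fills an omitted column; an explicit NULL is still allowed → nullable.
- duration: CHECK does not forbid NULL (a CHECK constraint passes when its expression is NULL) → nullable.
- status: part of the PRIMARY KEY, which implies NOT NULL → not nullable.
- unit: CHECK does not forbid NULL (a CHECK constraint passes when its expression is NULL) → nullable.
- provider: a foreign key column may be NULL unless separately constrained → nullable.
- patient_id: declared NOT NULL → not nullable.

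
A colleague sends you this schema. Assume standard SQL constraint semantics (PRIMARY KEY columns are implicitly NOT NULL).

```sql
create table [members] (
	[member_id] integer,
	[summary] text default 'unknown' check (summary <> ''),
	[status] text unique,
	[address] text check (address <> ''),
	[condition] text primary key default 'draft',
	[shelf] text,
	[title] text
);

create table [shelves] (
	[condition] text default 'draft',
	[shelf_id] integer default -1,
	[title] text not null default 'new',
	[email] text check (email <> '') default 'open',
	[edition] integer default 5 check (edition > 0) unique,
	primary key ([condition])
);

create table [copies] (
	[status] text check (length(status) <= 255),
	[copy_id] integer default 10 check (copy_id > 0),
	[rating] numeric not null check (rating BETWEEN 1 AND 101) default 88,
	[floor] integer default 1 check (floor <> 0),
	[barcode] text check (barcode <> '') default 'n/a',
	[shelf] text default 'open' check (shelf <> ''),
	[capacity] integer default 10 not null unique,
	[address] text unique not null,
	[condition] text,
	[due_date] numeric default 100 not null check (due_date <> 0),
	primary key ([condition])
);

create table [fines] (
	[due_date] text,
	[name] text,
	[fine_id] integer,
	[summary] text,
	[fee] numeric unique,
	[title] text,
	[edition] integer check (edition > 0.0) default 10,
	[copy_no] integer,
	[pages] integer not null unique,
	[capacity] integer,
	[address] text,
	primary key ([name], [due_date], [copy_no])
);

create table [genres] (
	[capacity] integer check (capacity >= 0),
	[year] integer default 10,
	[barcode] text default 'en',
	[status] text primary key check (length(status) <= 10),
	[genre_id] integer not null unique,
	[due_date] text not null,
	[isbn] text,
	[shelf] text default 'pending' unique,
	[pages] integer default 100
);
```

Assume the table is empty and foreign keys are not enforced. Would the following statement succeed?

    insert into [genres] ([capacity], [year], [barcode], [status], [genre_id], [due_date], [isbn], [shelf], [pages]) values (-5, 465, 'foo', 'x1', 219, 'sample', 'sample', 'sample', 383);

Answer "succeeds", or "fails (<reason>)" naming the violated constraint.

The value -5 for capacity violates CHECK (capacity >= 0).

fails (CHECK on capacity)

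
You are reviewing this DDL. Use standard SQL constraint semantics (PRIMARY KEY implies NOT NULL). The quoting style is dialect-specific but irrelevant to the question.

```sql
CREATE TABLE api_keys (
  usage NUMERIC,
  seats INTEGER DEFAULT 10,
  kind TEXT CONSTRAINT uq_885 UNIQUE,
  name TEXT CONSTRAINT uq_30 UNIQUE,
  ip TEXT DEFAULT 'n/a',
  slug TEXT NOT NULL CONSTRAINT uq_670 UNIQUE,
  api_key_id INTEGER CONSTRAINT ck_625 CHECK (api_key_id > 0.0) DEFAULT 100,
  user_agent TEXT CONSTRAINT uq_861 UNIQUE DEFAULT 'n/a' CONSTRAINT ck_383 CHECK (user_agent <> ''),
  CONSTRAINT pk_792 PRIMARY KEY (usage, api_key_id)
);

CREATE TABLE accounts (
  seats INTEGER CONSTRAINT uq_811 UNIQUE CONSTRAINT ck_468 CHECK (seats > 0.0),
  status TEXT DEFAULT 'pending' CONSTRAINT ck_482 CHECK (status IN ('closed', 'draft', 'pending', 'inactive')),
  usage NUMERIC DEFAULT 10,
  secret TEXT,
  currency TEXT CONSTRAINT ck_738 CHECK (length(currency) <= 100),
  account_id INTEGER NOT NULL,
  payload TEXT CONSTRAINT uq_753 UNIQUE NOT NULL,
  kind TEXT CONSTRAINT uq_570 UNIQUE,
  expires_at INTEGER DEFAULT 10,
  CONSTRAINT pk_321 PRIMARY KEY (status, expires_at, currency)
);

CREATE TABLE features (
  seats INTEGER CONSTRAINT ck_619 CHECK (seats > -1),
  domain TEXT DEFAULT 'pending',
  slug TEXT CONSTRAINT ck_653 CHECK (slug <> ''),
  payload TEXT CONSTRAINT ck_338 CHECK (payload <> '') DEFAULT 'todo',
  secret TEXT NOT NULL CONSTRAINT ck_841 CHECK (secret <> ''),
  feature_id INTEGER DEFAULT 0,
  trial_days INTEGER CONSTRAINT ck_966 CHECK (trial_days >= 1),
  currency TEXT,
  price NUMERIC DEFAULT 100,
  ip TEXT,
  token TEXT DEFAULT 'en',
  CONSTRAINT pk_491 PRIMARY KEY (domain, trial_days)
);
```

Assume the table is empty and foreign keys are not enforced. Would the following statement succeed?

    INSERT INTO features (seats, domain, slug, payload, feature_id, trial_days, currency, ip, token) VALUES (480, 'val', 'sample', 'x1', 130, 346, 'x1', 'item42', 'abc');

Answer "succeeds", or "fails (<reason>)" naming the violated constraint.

secret is omitted from the column list and has no DEFAULT, so it would receive NULL.
But secret is declared NOT NULL.

fails (NOT NULL on secret)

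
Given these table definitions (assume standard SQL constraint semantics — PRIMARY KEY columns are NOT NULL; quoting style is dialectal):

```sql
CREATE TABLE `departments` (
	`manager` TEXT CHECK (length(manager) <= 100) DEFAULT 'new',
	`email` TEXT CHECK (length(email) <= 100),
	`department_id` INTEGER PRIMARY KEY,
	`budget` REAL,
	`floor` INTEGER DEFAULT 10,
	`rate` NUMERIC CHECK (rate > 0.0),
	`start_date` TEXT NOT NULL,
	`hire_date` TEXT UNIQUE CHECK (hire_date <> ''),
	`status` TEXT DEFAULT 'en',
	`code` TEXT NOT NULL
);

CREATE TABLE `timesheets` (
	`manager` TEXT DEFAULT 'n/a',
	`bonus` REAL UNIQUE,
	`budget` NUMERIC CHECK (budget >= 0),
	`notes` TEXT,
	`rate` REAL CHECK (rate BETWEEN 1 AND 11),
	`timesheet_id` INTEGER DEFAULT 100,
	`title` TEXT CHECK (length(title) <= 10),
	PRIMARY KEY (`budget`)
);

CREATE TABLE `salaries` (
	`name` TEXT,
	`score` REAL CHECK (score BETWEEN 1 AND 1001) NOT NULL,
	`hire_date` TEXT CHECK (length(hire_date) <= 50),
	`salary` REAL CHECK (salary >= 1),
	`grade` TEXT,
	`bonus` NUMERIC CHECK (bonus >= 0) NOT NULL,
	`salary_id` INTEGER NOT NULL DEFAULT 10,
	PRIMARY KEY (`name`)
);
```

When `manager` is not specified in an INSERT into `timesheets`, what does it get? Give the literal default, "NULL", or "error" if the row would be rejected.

'n/a'

manager has an explicit DEFAULT 'n/a'.
When the column is omitted from an INSERT, that default is used.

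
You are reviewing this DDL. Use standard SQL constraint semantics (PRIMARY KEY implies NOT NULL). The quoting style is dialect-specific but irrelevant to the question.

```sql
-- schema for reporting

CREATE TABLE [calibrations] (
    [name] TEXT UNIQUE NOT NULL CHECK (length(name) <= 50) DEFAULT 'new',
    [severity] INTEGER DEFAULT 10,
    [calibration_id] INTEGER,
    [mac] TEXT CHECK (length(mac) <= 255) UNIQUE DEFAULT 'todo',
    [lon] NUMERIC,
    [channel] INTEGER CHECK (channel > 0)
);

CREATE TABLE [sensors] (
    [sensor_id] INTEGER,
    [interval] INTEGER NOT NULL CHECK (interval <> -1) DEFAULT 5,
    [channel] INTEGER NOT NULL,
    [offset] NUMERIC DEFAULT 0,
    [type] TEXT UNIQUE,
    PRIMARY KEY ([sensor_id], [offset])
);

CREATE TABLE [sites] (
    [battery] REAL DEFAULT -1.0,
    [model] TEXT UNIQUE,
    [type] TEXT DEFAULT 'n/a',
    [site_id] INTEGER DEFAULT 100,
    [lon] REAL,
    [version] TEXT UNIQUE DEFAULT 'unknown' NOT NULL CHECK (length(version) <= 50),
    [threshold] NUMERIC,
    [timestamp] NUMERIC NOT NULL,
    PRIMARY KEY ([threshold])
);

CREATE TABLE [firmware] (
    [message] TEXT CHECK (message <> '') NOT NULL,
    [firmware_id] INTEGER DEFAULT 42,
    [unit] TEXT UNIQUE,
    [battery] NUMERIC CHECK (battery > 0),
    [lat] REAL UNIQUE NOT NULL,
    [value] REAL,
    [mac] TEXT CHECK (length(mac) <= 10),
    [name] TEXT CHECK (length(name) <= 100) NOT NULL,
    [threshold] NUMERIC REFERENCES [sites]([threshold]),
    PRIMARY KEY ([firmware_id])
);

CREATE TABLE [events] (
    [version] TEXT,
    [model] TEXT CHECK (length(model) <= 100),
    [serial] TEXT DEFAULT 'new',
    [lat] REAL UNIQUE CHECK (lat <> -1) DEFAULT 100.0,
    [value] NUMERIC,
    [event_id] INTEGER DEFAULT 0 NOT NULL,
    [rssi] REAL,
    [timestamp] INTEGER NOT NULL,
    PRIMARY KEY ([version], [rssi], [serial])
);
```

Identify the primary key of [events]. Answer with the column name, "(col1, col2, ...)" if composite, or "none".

(version, rssi, serial)

A table-level PRIMARY KEY clause names 3 columns: version, rssi, serial.
This is a composite key — the combination is unique, not each column individually.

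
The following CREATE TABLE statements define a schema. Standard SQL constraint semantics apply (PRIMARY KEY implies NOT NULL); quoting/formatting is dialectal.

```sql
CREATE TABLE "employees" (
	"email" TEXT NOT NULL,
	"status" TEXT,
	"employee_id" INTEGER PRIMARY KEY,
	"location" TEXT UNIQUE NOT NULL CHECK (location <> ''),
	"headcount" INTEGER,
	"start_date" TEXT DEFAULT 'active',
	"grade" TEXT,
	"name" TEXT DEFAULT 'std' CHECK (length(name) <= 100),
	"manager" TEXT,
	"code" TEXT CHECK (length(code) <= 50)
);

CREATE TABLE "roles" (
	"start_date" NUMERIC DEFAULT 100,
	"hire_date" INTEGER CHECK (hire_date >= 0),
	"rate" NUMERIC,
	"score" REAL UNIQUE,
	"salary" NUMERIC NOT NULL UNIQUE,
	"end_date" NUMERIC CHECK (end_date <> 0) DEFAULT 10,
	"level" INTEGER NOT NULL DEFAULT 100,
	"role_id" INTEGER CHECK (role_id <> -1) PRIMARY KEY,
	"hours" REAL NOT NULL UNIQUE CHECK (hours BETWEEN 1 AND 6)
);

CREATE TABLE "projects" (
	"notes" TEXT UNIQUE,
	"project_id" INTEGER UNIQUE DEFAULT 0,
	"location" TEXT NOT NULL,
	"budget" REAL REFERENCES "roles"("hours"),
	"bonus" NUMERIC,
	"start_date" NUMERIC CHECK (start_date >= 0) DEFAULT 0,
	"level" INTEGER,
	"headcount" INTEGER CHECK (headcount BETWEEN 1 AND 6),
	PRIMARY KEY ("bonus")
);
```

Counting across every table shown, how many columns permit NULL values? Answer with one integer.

18

employees: 7 nullable (status, headcount, start_date, grade, name, manager, code — PK (employee_id) and explicit NOT NULL columns excluded).
roles: 5 nullable (start_date, hire_date, rate, score, end_date — PK (role_id) and explicit NOT NULL columns excluded).
projects: 6 nullable (notes, project_id, budget, start_date, level, headcount — PK (bonus) and explicit NOT NULL columns excluded).
Total: 7 + 5 + 6 = 18.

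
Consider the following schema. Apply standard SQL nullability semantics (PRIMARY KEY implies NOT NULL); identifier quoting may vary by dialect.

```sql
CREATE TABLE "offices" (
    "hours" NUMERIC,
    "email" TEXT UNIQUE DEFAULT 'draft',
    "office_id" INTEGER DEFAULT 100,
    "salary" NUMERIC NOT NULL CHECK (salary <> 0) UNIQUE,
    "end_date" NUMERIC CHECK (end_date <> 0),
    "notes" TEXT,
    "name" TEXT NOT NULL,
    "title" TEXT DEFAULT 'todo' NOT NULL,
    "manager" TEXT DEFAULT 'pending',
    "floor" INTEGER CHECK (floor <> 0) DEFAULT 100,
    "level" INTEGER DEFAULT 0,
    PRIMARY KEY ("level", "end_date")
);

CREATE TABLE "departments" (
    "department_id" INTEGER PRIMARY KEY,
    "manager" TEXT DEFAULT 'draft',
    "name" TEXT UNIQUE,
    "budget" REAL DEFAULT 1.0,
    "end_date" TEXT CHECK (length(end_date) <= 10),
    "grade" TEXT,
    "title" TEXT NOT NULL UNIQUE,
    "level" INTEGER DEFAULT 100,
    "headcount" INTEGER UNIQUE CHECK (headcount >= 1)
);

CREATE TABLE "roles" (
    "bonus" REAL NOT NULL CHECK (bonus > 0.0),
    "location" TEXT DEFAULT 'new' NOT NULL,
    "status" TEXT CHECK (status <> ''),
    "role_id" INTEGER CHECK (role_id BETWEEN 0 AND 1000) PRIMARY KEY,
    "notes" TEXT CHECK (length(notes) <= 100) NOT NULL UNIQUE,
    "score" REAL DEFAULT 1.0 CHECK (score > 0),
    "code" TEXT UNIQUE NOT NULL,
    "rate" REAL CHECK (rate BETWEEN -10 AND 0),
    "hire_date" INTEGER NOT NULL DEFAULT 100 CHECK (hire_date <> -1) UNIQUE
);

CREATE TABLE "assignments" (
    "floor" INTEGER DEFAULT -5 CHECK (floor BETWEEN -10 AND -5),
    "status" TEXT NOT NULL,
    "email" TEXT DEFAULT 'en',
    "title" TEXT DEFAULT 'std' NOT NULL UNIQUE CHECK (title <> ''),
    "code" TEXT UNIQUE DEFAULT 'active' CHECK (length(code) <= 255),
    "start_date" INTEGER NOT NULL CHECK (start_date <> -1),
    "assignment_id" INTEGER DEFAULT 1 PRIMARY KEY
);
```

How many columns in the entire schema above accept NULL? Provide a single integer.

offices: 6 nullable (hours, email, office_id, notes, manager, floor — PK (level, end_date) and explicit NOT NULL columns excluded).
departments: 7 nullable (manager, name, budget, end_date, grade, level, headcount — PK (department_id) and explicit NOT NULL columns excluded).
roles: 3 nullable (status, score, rate — PK (role_id) and explicit NOT NULL columns excluded).
assignments: 3 nullable (floor, email, code — PK (assignment_id) and explicit NOT NULL columns excluded).
Total: 6 + 7 + 3 + 3 = 19.

19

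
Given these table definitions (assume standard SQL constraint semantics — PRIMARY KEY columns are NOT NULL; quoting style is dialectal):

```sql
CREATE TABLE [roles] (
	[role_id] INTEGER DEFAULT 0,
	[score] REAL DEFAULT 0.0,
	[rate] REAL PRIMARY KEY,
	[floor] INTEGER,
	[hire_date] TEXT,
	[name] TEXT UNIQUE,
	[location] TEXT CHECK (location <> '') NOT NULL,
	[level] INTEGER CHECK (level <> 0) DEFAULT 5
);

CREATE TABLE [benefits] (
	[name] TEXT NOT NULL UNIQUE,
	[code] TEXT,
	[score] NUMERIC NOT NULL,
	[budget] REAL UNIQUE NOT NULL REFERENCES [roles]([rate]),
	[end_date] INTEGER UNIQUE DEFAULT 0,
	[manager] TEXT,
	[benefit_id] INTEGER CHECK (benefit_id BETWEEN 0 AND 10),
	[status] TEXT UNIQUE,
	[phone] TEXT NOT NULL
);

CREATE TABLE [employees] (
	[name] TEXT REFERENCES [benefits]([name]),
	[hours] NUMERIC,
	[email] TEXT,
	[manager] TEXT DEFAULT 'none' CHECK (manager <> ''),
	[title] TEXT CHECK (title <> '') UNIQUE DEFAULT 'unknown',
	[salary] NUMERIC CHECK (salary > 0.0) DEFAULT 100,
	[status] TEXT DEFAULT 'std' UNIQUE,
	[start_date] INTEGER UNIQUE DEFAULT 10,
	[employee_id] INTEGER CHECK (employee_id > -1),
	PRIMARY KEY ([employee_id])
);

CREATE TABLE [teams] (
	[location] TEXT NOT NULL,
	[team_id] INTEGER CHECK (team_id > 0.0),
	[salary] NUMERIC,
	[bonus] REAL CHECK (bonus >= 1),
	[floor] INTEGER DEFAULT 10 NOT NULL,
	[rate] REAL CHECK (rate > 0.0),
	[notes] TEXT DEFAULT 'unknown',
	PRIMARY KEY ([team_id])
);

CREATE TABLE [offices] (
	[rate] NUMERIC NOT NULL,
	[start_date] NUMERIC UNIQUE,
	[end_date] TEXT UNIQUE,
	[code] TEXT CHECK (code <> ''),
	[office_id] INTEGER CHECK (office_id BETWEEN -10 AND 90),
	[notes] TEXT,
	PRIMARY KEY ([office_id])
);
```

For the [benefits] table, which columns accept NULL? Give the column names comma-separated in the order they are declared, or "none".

- name: declared NOT NULL → not nullable.
- code: no NOT NULL constraint applies → nullable.
- score: declared NOT NULL → not nullable.
- budget: declared NOT NULL → not nullable.
- end_date: UNIQUE does not imply NOT NULL → nullable.
- manager: no NOT NULL constraint applies → nullable.
- benefit_id: CHECK does not forbid NULL (a CHECK constraint passes when its expression is NULL) → nullable.
- status: UNIQUE does not imply NOT NULL → nullable.
- phone: declared NOT NULL → not nullable.

code, end_date, manager, benefit_id, status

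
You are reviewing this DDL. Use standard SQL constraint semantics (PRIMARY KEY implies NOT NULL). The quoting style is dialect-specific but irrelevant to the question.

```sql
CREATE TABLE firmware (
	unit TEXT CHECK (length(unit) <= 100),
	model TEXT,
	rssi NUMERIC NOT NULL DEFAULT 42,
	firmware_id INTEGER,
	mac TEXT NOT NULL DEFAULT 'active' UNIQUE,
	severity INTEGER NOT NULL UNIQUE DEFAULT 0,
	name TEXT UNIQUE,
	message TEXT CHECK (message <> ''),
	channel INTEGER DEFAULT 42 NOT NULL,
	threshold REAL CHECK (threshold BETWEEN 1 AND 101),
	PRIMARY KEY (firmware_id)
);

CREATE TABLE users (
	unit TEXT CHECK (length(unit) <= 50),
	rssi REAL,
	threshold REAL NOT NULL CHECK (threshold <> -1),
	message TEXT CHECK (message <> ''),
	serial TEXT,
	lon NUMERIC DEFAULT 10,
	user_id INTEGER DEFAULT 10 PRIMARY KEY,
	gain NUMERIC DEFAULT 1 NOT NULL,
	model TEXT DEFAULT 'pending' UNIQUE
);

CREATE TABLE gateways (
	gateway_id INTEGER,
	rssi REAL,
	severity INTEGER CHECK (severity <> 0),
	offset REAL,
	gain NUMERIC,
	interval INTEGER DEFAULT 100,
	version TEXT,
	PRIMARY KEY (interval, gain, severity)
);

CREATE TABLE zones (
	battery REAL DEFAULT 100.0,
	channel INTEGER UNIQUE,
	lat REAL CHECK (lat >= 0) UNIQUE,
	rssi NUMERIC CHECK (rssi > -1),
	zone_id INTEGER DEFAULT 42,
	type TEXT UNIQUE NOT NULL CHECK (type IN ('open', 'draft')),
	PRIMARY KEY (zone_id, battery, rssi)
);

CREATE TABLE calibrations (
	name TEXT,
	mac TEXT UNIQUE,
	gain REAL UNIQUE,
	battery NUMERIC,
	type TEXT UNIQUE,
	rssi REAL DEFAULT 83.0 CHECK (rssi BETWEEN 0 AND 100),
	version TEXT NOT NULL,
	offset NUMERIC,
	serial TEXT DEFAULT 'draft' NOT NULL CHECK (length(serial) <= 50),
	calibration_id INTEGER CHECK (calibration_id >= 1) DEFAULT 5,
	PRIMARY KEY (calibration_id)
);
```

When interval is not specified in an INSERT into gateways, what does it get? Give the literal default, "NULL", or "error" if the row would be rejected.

100

interval has an explicit DEFAULT 100.
When the column is omitted from an INSERT, that default is used.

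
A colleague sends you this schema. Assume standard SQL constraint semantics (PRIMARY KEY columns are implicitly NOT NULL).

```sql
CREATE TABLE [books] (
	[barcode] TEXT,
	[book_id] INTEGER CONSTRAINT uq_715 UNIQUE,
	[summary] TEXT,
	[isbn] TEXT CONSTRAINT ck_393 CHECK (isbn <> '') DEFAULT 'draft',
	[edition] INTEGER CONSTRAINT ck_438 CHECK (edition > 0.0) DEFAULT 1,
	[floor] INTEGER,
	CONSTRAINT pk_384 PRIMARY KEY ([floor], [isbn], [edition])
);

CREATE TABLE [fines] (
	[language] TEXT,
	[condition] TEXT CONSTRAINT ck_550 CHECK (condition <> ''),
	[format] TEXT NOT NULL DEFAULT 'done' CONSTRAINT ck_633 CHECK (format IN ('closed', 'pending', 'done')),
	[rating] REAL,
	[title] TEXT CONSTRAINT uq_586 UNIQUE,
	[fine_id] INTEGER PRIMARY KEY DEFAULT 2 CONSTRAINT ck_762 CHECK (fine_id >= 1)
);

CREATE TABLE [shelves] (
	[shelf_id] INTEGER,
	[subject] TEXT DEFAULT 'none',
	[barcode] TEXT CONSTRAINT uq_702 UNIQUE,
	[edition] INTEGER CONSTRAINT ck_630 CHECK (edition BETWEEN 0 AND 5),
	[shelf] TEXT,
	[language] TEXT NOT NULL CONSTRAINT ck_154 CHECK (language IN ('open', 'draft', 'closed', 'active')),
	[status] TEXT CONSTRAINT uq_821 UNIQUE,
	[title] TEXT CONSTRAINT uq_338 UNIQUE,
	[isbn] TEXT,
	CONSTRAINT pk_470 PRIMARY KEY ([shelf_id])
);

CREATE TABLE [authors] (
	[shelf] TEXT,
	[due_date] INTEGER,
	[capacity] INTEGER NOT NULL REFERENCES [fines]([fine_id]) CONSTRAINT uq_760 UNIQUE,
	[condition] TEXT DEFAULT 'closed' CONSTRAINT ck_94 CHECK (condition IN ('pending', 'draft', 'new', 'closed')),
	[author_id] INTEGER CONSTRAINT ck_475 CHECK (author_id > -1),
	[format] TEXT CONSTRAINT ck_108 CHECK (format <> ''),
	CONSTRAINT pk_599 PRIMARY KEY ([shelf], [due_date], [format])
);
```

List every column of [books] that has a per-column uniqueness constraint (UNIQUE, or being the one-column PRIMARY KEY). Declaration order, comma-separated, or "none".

- barcode: no UNIQUE or single-column PK constraint.
- book_id: declared UNIQUE → unique.
- summary: no UNIQUE or single-column PK constraint.
- isbn: part of a composite PRIMARY KEY — only the tuple is unique, not this column on its own.
- edition: part of a composite PRIMARY KEY — only the tuple is unique, not this column on its own.
- floor: part of a composite PRIMARY KEY — only the tuple is unique, not this column on its own.

book_id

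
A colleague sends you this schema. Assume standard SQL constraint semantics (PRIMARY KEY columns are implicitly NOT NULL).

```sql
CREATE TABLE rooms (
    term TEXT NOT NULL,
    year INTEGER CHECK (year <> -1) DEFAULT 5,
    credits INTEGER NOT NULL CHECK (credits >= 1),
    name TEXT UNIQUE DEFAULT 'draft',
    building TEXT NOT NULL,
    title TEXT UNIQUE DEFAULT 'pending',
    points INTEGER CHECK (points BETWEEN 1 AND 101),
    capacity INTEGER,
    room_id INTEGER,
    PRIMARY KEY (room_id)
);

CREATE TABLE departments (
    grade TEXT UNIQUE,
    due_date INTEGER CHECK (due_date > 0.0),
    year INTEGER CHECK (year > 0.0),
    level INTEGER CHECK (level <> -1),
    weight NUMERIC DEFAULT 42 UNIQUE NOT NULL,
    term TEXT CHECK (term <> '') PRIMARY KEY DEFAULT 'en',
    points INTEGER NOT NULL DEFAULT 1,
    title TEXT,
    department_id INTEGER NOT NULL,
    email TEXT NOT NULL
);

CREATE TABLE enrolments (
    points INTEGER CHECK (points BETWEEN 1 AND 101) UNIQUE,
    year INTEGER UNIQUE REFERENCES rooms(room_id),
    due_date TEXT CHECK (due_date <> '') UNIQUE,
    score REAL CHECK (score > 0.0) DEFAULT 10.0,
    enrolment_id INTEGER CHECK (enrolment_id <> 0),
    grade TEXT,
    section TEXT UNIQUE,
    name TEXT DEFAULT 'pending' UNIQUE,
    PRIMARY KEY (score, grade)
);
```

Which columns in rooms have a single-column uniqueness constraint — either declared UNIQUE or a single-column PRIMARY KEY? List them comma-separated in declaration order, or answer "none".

name, title, room_id

- term: no UNIQUE or single-column PK constraint.
- year: no UNIQUE or single-column PK constraint.
- credits: no UNIQUE or single-column PK constraint.
- name: declared UNIQUE → unique.
- building: no UNIQUE or single-column PK constraint.
- title: declared UNIQUE → unique.
- points: no UNIQUE or single-column PK constraint.
- capacity: no UNIQUE or single-column PK constraint.
- room_id: single-column PRIMARY KEY → unique.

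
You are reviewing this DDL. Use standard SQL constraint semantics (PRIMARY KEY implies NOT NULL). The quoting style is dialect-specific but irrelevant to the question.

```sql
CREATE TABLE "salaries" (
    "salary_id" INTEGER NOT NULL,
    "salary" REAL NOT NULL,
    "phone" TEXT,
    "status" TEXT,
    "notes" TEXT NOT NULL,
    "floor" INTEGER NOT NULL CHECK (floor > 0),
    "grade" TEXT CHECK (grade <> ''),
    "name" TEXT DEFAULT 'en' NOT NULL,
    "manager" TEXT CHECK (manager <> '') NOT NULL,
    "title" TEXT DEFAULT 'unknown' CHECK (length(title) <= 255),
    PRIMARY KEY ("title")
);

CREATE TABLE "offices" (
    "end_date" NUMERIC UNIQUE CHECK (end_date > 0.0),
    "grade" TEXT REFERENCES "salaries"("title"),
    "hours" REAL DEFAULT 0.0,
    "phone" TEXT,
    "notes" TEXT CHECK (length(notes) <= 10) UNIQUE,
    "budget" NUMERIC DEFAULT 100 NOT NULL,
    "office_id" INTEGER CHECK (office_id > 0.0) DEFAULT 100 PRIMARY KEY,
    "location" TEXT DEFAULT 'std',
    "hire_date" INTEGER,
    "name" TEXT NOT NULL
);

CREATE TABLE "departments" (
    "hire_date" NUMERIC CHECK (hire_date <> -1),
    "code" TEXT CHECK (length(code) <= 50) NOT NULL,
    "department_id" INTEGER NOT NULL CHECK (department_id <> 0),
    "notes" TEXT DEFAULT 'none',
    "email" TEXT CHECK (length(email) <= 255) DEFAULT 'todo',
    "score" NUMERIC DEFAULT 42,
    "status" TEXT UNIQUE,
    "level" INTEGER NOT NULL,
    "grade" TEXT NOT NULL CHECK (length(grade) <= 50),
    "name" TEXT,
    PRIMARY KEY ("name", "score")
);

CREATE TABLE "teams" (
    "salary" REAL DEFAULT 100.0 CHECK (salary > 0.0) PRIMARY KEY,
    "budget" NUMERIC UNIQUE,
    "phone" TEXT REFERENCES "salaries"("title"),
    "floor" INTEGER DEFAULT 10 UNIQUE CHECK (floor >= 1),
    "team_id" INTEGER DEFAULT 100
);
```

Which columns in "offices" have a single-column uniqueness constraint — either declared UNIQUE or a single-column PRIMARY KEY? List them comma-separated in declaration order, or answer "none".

- end_date: declared UNIQUE → unique.
- grade: no UNIQUE or single-column PK constraint.
- hours: no UNIQUE or single-column PK constraint.
- phone: no UNIQUE or single-column PK constraint.
- notes: declared UNIQUE → unique.
- budget: no UNIQUE or single-column PK constraint.
- office_id: single-column PRIMARY KEY → unique.
- location: no UNIQUE or single-column PK constraint.
- hire_date: no UNIQUE or single-column PK constraint.
- name: no UNIQUE or single-column PK constraint.

end_date, notes, office_id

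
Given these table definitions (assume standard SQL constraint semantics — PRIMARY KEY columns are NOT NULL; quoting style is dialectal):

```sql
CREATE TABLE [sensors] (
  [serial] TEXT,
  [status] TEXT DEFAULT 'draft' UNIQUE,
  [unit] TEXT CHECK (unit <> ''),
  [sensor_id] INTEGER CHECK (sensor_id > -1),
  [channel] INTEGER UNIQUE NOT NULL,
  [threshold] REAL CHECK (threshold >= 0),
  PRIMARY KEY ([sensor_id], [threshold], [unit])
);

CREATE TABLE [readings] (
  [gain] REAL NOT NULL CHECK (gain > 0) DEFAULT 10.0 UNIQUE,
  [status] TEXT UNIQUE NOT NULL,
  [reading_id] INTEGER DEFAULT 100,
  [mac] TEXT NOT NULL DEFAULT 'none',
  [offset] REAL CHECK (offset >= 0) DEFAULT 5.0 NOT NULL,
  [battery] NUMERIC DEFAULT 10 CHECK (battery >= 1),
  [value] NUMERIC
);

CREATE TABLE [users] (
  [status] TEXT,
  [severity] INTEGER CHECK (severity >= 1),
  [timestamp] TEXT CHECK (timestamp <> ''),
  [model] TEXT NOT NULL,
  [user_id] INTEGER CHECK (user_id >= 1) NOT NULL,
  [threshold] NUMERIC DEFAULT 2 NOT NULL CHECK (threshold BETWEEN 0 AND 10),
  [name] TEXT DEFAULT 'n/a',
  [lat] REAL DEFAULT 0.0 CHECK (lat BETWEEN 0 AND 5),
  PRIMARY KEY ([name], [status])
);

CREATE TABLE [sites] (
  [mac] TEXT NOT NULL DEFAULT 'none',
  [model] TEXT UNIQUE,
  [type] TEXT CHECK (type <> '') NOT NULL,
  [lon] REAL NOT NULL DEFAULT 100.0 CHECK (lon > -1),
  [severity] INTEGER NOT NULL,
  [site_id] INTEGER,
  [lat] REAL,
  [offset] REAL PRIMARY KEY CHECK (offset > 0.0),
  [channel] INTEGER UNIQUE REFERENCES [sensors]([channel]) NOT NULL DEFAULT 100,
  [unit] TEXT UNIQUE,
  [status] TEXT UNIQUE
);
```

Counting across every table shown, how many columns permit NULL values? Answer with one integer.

sensors: 2 nullable (serial, status — PK (sensor_id, threshold, unit) and explicit NOT NULL columns excluded).
readings: 3 nullable (reading_id, battery, value — PK none and explicit NOT NULL columns excluded).
users: 3 nullable (severity, timestamp, lat — PK (name, status) and explicit NOT NULL columns excluded).
sites: 5 nullable (model, site_id, lat, unit, status — PK (offset) and explicit NOT NULL columns excluded).
Total: 2 + 3 + 3 + 5 = 13.

13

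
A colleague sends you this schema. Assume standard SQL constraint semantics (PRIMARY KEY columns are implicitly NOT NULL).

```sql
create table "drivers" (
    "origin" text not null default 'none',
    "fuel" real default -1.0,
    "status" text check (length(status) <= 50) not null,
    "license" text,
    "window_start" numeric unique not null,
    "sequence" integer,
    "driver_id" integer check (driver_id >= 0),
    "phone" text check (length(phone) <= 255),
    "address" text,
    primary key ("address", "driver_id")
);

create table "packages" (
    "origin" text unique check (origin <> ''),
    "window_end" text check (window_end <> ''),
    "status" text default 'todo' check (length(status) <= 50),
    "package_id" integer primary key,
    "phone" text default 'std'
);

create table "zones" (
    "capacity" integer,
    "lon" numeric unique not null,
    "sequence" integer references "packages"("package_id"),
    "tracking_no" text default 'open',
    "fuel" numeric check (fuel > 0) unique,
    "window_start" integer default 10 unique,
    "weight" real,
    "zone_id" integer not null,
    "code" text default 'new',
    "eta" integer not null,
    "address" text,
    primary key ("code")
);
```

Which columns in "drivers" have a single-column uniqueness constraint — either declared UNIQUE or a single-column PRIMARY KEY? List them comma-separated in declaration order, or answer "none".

- origin: no UNIQUE or single-column PK constraint.
- fuel: no UNIQUE or single-column PK constraint.
- status: no UNIQUE or single-column PK constraint.
- license: no UNIQUE or single-column PK constraint.
- window_start: declared UNIQUE → unique.
- sequence: no UNIQUE or single-column PK constraint.
- driver_id: part of a composite PRIMARY KEY — only the tuple is unique, not this column on its own.
- phone: no UNIQUE or single-column PK constraint.
- address: part of a composite PRIMARY KEY — only the tuple is unique, not this column on its own.

window_start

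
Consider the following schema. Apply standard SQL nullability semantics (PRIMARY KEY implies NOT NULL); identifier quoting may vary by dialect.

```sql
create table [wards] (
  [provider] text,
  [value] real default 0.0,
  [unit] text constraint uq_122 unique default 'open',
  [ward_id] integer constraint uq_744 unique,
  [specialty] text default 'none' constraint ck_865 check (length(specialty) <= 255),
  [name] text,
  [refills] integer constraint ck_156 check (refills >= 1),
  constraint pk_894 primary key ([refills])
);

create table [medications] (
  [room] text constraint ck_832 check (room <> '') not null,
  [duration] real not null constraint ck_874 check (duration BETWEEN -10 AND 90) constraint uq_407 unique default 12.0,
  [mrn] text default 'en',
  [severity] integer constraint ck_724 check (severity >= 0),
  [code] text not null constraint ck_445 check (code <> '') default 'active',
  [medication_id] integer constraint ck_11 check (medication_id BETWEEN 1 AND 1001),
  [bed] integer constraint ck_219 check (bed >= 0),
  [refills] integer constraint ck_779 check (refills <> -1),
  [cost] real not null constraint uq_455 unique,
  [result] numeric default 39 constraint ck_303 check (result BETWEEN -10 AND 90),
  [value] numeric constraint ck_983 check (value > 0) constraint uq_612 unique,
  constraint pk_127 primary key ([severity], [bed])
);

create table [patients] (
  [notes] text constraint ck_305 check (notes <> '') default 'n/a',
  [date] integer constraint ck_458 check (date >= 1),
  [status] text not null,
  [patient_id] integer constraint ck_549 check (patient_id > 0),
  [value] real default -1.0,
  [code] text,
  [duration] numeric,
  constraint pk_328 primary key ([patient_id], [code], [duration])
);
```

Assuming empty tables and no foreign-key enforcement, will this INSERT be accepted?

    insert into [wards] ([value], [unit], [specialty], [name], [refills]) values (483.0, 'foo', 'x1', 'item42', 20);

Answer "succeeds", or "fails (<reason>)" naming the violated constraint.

succeeds

NOT NULL columns: refills is supplied.
CHECK constraints: 'x1' satisfies (length(specialty) <= 255); 20 satisfies (refills >= 1).
No constraint is violated.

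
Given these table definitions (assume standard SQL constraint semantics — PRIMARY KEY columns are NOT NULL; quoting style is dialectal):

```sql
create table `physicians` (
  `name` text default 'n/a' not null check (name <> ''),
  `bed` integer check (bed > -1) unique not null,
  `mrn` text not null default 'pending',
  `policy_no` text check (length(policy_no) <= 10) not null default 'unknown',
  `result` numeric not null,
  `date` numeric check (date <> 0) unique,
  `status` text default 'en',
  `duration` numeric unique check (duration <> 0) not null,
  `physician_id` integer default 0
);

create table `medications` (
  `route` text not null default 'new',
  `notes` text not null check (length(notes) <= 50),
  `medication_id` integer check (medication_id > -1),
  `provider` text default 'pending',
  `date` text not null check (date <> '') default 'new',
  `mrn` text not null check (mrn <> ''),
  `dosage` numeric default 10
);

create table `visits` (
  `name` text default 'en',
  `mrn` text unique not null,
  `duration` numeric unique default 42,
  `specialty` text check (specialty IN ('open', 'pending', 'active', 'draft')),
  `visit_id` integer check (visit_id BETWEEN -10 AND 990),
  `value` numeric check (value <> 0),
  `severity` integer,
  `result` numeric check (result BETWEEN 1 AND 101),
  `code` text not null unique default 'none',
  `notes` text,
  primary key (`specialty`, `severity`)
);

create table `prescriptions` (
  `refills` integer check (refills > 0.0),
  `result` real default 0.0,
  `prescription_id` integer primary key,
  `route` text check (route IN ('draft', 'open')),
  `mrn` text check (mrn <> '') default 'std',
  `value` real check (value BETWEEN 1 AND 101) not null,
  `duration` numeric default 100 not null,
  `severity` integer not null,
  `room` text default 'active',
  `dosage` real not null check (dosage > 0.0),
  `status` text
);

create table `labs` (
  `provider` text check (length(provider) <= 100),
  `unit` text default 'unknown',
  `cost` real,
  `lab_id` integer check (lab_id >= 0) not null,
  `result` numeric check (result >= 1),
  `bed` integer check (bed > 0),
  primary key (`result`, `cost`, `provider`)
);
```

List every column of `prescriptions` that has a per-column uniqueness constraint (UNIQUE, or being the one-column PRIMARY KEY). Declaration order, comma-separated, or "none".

- refills: no UNIQUE or single-column PK constraint.
- result: no UNIQUE or single-column PK constraint.
- prescription_id: single-column PRIMARY KEY → unique.
- route: no UNIQUE or single-column PK constraint.
- mrn: no UNIQUE or single-column PK constraint.
- value: no UNIQUE or single-column PK constraint.
- duration: no UNIQUE or single-column PK constraint.
- severity: no UNIQUE or single-column PK constraint.
- room: no UNIQUE or single-column PK constraint.
- dosage: no UNIQUE or single-column PK constraint.
- status: no UNIQUE or single-column PK constraint.

prescription_id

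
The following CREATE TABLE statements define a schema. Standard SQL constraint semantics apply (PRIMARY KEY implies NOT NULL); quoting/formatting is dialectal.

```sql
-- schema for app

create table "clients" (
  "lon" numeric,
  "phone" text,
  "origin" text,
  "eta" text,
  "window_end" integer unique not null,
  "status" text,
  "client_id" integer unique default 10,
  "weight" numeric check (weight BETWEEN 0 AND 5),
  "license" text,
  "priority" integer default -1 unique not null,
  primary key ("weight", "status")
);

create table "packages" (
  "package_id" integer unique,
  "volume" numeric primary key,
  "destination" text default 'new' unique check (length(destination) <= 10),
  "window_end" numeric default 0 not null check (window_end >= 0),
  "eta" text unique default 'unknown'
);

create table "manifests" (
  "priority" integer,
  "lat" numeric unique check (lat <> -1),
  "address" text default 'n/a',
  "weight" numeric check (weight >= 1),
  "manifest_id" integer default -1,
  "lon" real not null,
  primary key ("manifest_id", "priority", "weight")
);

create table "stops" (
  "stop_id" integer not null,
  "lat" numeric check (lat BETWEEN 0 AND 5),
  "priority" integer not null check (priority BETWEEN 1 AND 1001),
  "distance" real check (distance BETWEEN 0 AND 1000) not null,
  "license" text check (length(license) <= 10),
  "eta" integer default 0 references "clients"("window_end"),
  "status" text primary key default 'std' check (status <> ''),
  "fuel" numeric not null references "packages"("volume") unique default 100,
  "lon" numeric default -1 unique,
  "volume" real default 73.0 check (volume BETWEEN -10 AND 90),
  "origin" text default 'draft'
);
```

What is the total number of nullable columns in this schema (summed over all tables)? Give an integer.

clients: 6 nullable (lon, phone, origin, eta, client_id, license — PK (weight, status) and explicit NOT NULL columns excluded).
packages: 3 nullable (package_id, destination, eta — PK (volume) and explicit NOT NULL columns excluded).
manifests: 2 nullable (lat, address — PK (manifest_id, priority, weight) and explicit NOT NULL columns excluded).
stops: 6 nullable (lat, license, eta, lon, volume, origin — PK (status) and explicit NOT NULL columns excluded).
Total: 6 + 3 + 2 + 6 = 17.

17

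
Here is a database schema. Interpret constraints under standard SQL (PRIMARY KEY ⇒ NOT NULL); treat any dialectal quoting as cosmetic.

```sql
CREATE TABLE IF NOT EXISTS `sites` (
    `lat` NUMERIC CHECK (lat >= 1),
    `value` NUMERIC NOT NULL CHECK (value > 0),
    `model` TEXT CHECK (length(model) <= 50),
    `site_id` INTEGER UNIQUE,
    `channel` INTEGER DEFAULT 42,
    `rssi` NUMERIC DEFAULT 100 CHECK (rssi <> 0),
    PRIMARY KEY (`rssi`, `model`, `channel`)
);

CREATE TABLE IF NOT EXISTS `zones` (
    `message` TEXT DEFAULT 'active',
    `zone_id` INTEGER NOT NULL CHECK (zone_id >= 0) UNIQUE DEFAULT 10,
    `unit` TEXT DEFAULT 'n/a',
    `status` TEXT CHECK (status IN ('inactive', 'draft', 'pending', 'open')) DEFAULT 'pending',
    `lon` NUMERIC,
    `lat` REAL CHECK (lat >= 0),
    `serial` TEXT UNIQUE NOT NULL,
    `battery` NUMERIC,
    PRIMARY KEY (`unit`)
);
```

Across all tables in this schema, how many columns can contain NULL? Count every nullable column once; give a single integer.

7

sites: 2 nullable (lat, site_id — PK (rssi, model, channel) and explicit NOT NULL columns excluded).
zones: 5 nullable (message, status, lon, lat, battery — PK (unit) and explicit NOT NULL columns excluded).
Total: 2 + 5 = 7.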